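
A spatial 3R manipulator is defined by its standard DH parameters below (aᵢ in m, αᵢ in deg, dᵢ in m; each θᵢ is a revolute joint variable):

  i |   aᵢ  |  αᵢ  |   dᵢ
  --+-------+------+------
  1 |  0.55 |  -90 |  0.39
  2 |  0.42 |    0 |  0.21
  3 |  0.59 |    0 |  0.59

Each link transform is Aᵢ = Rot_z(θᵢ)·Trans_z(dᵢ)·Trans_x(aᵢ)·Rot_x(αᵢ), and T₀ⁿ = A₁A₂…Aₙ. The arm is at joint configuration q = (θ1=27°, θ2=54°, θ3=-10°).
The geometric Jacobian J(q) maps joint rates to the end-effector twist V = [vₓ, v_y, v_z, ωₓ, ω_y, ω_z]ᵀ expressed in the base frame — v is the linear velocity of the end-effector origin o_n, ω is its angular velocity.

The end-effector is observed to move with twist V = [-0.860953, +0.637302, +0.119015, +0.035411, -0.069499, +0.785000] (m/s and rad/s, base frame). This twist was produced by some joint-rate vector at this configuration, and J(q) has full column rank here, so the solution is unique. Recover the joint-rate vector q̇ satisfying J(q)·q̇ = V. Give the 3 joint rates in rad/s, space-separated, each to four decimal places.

o_n = [0.7250, 1.2673, -0.3596]
J₁: ẑ×o_n = [-1.2673, 0.7250, 0.0000], ω = ẑ
J2: z=[-0.4540, 0.8910, 0.0000] o=[0.4901, 0.2497, 0.3900] → [-0.6679, -0.3403, -0.6713, -0.4540, 0.8910, 0.0000]
J3: z=[-0.4540, 0.8910, 0.0000] o=[0.6147, 0.5489, 0.0502] → [-0.3652, -0.1861, -0.4244, -0.4540, 0.8910, 0.0000]
q̇ = J⁺·V = [0.7850, -0.3480, 0.2700]

0.7850 -0.3480 0.2700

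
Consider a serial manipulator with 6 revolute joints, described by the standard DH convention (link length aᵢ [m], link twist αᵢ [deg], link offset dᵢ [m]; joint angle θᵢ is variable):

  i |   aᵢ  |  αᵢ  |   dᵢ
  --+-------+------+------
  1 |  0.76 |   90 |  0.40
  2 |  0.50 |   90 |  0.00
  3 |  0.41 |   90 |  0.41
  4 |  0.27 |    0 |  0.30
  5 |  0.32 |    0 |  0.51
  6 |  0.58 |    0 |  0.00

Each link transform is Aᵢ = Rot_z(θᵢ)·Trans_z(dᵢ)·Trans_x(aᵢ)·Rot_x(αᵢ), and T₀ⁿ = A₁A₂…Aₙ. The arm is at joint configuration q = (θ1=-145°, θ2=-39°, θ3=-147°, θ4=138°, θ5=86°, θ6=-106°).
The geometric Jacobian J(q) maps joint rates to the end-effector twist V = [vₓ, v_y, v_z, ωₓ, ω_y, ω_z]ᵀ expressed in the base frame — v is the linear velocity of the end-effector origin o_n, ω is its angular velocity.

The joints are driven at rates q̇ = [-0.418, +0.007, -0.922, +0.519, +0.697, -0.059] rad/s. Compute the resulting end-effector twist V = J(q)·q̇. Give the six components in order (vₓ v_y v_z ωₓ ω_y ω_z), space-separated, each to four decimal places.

o_n = [-0.8438, 0.4333, -0.4760]
J₁: ẑ×o_n = [-0.4333, -0.8438, 0.0000], ω = ẑ
J2: z=[-0.5736, 0.8192, 0.0000] o=[-0.6226, -0.4359, 0.4000] → [-0.7176, -0.5025, -0.3173, -0.5736, 0.8192, 0.0000]
J3: z=[0.5155, 0.3610, -0.7771] o=[-0.9409, -0.6588, 0.0853] → [0.6461, 0.2140, 0.5280, 0.5155, 0.3610, -0.7771]
J4: z=[-0.1343, 0.9298, 0.3428] o=[-0.3825, -0.5404, -0.0169] → [-0.7606, -0.2198, 0.2981, -0.1343, 0.9298, 0.3428]
J5: z=[-0.1343, 0.9298, 0.3428] o=[-0.4995, -0.1818, -0.1604] → [-0.5043, -0.1604, 0.2375, -0.1343, 0.9298, 0.3428]
J6: z=[-0.1343, 0.9298, 0.3428] o=[-0.8774, 0.2288, 0.0657] → [-0.5738, -0.0613, -0.0587, -0.1343, 0.9298, 0.3428]
V = J·q̇ = [-1.1320, -0.0704, -0.1653, -0.6347, 0.7487, 0.6951]

-1.1320 -0.0704 -0.1653 -0.6347 0.7487 0.6951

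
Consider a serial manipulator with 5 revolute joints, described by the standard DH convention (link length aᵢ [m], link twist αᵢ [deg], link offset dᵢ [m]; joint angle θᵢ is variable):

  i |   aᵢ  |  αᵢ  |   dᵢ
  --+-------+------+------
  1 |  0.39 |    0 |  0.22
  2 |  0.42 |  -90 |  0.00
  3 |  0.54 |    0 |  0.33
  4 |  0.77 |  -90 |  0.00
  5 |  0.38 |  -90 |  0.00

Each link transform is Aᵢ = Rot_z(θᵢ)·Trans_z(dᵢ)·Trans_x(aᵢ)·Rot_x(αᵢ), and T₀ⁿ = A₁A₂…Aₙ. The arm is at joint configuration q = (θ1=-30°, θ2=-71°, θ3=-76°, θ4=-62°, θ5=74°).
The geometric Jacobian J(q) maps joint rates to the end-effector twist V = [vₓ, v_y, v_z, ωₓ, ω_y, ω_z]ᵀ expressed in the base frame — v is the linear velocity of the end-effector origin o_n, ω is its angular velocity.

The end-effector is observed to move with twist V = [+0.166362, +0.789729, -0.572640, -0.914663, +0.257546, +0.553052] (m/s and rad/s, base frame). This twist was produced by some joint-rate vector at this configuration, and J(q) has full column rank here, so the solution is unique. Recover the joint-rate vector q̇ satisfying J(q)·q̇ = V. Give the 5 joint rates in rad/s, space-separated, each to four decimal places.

0.5040 0.1360 -0.1100 -0.8370 -0.1170

o_n = [0.3221, -0.0907, 1.3293]
J₁: ẑ×o_n = [0.0907, 0.3221, -0.0000], ω = ẑ
J2: z=[0.0000, 0.0000, 1.0000] o=[0.3377, -0.1950, 0.2200] → [-0.1043, -0.0157, 0.0000, 0.0000, 0.0000, 1.0000]
J3: z=[0.9816, -0.1908, 0.0000] o=[0.2576, -0.6073, 0.2200] → [-0.2117, -1.0889, 0.5194, 0.9816, -0.1908, 0.0000]
J4: z=[0.9816, -0.1908, 0.0000] o=[0.5566, -0.7985, 0.7440] → [-0.1117, -0.5746, 0.6501, 0.9816, -0.1908, 0.0000]
J5: z=[-0.1277, -0.6568, 0.7431] o=[0.6658, -0.2368, 1.2592] → [-0.1546, -0.2465, -0.2444, -0.1277, -0.6568, 0.7431]
q̇ = J⁺·V = [0.5040, 0.1360, -0.1100, -0.8370, -0.1170]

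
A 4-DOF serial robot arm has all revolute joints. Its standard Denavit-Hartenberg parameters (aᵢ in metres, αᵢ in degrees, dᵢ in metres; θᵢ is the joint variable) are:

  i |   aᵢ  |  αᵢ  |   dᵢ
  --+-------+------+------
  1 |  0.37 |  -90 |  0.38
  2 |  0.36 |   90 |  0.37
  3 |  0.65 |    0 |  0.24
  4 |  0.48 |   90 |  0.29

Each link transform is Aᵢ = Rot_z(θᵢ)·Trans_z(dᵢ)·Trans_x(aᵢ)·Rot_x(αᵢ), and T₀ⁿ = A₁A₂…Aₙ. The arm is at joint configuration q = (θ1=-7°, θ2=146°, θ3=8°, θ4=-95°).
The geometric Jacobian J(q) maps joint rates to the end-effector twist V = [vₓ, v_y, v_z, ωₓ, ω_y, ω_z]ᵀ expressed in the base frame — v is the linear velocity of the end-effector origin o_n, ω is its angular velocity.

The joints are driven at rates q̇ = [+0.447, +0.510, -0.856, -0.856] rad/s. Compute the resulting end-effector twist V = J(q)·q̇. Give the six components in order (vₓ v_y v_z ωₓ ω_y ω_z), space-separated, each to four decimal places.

o_n = [-0.1874, 0.0040, -0.6347]
J₁: ẑ×o_n = [-0.0040, -0.1874, 0.0000], ω = ẑ
J2: z=[0.1219, 0.9925, 0.0000] o=[0.3672, -0.0451, 0.3800] → [-1.0071, 0.1237, 0.5565, 0.1219, 0.9925, 0.0000]
J3: z=[0.5550, -0.0681, -0.8290] o=[0.1161, 0.3585, 0.1787] → [-0.2385, 0.7031, -0.2175, 0.5550, -0.0681, -0.8290]
J4: z=[0.5550, -0.0681, -0.8290] o=[-0.2693, 0.4970, -0.3802] → [-0.3914, 0.0734, -0.2680, 0.5550, -0.0681, -0.8290]
V = J·q̇ = [0.0237, -0.6854, 0.6994, -0.8880, 0.6229, 1.8663]

0.0237 -0.6854 0.6994 -0.8880 0.6229 1.8663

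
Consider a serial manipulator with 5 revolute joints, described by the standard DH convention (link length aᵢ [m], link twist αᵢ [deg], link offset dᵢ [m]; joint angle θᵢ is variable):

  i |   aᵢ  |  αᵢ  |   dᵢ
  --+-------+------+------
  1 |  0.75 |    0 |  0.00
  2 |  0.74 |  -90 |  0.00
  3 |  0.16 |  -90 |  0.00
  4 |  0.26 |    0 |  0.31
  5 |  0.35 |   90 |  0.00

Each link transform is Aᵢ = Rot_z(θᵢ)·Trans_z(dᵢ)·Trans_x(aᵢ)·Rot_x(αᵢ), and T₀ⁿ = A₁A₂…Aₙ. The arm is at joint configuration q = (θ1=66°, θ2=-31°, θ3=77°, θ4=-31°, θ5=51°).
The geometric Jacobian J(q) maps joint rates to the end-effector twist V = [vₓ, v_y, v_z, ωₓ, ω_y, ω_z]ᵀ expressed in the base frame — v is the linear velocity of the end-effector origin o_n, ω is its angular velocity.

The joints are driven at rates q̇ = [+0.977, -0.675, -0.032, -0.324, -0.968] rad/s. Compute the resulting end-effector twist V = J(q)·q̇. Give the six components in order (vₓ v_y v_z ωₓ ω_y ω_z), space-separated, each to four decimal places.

o_n = [0.7868, 1.0398, -0.7632]
J₁: ẑ×o_n = [-1.0398, 0.7868, 0.0000], ω = ẑ
J2: z=[0.0000, 0.0000, 1.0000] o=[0.3051, 0.6852, 0.0000] → [-0.3547, 0.4818, 0.0000, 0.0000, 0.0000, 1.0000]
J3: z=[-0.5736, 0.8192, 0.0000] o=[0.9112, 1.1096, 0.0000] → [-0.6252, -0.4378, 0.1419, -0.5736, 0.8192, 0.0000]
J4: z=[-0.7982, -0.5589, -0.2250] o=[0.9407, 1.1302, -0.1559] → [0.3191, -0.4501, -0.0138, -0.7982, -0.5589, -0.2250]
J5: z=[-0.7982, -0.5589, -0.2250] o=[0.6575, 1.0954, -0.4428] → [0.1666, -0.2849, 0.1166, -0.7982, -0.5589, -0.2250]
V = J·q̇ = [-1.0211, 0.8791, -0.1130, 1.0496, 0.6959, 0.5926]

-1.0211 0.8791 -0.1130 1.0496 0.6959 0.5926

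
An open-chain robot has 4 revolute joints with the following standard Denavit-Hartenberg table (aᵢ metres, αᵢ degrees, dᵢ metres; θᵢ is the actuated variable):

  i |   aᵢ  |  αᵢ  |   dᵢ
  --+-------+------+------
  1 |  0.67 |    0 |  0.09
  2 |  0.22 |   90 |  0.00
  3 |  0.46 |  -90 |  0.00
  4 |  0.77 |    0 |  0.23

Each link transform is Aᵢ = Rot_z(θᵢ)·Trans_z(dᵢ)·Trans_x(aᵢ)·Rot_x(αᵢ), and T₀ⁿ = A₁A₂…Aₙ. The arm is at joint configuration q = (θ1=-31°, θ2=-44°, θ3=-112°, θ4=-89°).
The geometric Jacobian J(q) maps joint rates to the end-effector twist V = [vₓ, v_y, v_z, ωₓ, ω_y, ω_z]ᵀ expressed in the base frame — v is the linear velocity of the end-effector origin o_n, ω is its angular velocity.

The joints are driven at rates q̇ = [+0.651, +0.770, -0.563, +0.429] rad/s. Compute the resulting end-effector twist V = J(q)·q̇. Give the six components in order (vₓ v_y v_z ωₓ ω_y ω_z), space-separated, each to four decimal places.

o_n = [-0.1031, -0.7915, -0.4351]
J₁: ẑ×o_n = [0.7915, -0.1031, 0.0000], ω = ẑ
J2: z=[0.0000, 0.0000, 1.0000] o=[0.5743, -0.3451, 0.0900] → [0.4464, -0.6774, 0.0000, 0.0000, 0.0000, 1.0000]
J3: z=[-0.9659, -0.2588, 0.0000] o=[0.6312, -0.5576, 0.0900] → [0.1359, -0.5072, 0.0359, -0.9659, -0.2588, 0.0000]
J4: z=[0.2400, -0.8956, -0.3746] o=[0.5866, -0.3911, -0.3365] → [-0.0617, 0.2821, -0.7138, 0.2400, -0.8956, -0.3746]
V = J·q̇ = [0.7561, -0.1822, -0.3264, 0.6468, -0.2385, 1.2603]

0.7561 -0.1822 -0.3264 0.6468 -0.2385 1.2603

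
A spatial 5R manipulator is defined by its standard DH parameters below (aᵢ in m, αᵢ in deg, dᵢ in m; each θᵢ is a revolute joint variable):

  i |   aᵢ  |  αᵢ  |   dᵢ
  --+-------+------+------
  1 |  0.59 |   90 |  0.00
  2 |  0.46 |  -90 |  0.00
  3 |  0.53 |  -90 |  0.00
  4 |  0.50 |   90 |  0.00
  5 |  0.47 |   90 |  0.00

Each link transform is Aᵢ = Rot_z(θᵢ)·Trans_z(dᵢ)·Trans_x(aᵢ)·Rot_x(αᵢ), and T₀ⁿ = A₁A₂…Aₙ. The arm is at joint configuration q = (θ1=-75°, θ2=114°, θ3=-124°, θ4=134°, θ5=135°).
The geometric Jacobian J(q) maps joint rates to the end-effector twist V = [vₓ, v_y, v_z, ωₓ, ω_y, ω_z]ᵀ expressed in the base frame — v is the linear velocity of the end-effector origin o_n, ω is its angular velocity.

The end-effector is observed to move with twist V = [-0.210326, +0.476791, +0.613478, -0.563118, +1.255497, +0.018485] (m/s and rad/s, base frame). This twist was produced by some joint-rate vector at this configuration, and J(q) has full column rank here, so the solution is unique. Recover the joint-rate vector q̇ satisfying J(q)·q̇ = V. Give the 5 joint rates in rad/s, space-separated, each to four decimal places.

o_n = [-0.3825, -0.6150, 0.5097]
J₁: ẑ×o_n = [0.6150, -0.3825, 0.0000], ω = ẑ
J2: z=[-0.9659, -0.2588, 0.0000] o=[0.1527, -0.5699, 0.0000] → [-0.1319, 0.4924, -0.0949, -0.9659, -0.2588, 0.0000]
J3: z=[-0.2364, 0.8824, -0.4067] o=[0.1043, -0.3892, 0.4202] → [-0.0129, 0.2192, 0.4830, -0.2364, 0.8824, -0.4067]
J4: z=[-0.6274, 0.1810, 0.7574] o=[-0.2889, -0.6193, 0.1495] → [0.0619, 0.1551, 0.0142, -0.6274, 0.1810, 0.7574]
J5: z=[-0.3694, -0.9254, -0.0849] o=[0.0538, -0.7859, 0.4732] → [-0.0193, 0.0506, -0.4669, -0.3694, -0.9254, -0.0849]
q̇ = J⁺·V = [-0.3510, 0.3440, 0.5100, 0.6680, -0.8360]

-0.3510 0.3440 0.5100 0.6680 -0.8360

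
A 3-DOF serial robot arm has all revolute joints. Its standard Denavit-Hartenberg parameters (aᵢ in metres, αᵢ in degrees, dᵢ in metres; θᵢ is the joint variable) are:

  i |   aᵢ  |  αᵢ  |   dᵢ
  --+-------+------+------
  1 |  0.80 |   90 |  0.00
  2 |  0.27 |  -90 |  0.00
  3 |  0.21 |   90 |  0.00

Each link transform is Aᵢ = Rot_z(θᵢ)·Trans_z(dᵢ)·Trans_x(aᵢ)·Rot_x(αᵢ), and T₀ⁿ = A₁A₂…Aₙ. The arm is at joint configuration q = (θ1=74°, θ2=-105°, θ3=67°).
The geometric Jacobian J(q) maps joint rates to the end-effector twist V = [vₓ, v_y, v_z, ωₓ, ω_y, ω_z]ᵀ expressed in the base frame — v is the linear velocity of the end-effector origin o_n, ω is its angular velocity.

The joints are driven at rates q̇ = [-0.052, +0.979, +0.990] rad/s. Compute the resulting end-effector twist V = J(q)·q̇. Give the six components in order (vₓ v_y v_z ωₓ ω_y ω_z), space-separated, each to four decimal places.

0.0655 0.3895 0.0956 1.2047 0.6494 -0.3082

o_n = [0.0096, 0.7347, -0.3401]
J₁: ẑ×o_n = [-0.7347, 0.0096, 0.0000], ω = ẑ
J2: z=[0.9613, -0.2756, 0.0000] o=[0.2205, 0.7690, 0.0000] → [0.0937, 0.3269, -0.0911, 0.9613, -0.2756, 0.0000]
J3: z=[0.2662, 0.9285, -0.2588] o=[0.2012, 0.7018, -0.2608] → [-0.0651, 0.0707, 0.1867, 0.2662, 0.9285, -0.2588]
V = J·q̇ = [0.0655, 0.3895, 0.0956, 1.2047, 0.6494, -0.3082]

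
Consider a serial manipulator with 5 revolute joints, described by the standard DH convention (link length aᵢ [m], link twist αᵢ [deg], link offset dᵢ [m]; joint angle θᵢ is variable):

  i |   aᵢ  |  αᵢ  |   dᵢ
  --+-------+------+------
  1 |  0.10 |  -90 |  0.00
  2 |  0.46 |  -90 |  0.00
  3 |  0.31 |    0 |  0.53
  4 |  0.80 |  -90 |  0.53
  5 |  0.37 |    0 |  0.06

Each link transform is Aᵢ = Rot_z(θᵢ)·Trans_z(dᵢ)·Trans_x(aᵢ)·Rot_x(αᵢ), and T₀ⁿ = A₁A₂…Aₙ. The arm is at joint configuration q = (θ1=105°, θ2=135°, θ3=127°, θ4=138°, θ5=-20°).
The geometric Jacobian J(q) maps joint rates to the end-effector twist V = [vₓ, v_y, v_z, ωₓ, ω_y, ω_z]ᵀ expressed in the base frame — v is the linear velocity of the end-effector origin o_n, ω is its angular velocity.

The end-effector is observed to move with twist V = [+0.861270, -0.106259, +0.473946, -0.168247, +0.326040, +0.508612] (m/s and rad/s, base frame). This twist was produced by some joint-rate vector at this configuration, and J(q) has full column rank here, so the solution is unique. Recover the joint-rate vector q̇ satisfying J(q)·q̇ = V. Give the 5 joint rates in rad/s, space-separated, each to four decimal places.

o_n = [-0.6363, -1.1063, 0.6741]
J₁: ẑ×o_n = [1.1063, -0.6363, 0.0000], ω = ẑ
J2: z=[-0.9659, -0.2588, 0.0000] o=[-0.0259, 0.0966, 0.0000] → [-0.1745, 0.6512, 1.0039, -0.9659, -0.2588, 0.0000]
J3: z=[0.1830, -0.6830, 0.7071] o=[0.0583, -0.2176, -0.3253] → [-0.0542, -0.6741, -0.6371, 0.1830, -0.6830, 0.7071]
J4: z=[0.1830, -0.6830, 0.7071] o=[0.3603, -0.3881, 0.1814] → [0.1713, -0.7949, -0.8121, 0.1830, -0.6830, 0.7071]
J5: z=[0.0981, -0.7030, -0.7044] o=[-0.3253, -0.9087, 0.6055] → [-0.1874, 0.2124, -0.2381, 0.0981, -0.7030, -0.7044]
q̇ = J⁺·V = [0.8530, 0.0790, -0.0650, -0.4320, -0.0100]

0.8530 0.0790 -0.0650 -0.4320 -0.0100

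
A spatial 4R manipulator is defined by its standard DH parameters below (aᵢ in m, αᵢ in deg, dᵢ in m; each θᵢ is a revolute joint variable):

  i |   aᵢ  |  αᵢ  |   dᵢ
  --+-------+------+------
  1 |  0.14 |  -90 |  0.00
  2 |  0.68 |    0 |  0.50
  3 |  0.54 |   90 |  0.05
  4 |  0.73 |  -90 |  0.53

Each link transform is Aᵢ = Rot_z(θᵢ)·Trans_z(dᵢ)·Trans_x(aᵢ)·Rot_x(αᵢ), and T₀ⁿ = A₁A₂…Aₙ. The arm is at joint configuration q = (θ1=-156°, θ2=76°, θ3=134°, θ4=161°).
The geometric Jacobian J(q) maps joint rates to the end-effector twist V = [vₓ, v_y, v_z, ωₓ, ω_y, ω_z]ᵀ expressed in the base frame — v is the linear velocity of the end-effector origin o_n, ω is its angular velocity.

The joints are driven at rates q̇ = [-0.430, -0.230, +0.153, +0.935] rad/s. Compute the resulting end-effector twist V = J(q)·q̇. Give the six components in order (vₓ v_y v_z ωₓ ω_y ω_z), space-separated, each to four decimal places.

o_n = [0.1654, -0.7886, -1.1939]
J₁: ẑ×o_n = [0.7886, 0.1654, -0.0000], ω = ẑ
J2: z=[0.4067, -0.9135, 0.0000] o=[-0.1279, -0.0569, 0.0000] → [1.0907, 0.4856, -0.0296, 0.4067, -0.9135, 0.0000]
J3: z=[0.4067, -0.9135, 0.0000] o=[-0.0748, -0.5806, -0.6598] → [0.4879, 0.2172, 0.1349, 0.4067, -0.9135, 0.0000]
J4: z=[0.4568, 0.2034, -0.8660] o=[0.3727, -0.4361, -0.3898] → [-0.4688, 0.5468, -0.1188, 0.4568, 0.2034, -0.8660]
V = J·q̇ = [-0.9536, 0.3617, -0.0837, 0.3958, 0.2605, -1.2397]

-0.9536 0.3617 -0.0837 0.3958 0.2605 -1.2397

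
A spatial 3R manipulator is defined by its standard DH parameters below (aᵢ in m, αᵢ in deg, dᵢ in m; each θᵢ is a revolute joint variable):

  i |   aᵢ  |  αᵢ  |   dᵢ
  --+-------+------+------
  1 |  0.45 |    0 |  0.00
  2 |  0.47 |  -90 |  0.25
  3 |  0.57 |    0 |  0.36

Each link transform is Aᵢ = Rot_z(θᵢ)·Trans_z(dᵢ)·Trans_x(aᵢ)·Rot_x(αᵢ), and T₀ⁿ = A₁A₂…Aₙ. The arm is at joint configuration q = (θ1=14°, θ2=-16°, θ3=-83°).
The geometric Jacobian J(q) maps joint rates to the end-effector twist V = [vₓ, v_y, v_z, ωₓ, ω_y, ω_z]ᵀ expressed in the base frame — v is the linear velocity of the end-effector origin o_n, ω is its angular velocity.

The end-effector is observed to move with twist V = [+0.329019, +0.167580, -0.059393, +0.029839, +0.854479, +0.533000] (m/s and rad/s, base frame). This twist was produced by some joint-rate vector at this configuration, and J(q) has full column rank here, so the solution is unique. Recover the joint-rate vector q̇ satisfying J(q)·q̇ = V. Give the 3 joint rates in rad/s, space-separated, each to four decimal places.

o_n = [0.9883, 0.4498, 0.8158]
J₁: ẑ×o_n = [-0.4498, 0.9883, 0.0000], ω = ẑ
J2: z=[0.0000, 0.0000, 1.0000] o=[0.4366, 0.1089, 0.0000] → [-0.3410, 0.5517, 0.0000, 0.0000, 0.0000, 1.0000]
J3: z=[0.0349, 0.9994, 0.0000] o=[0.9063, 0.0925, 0.2500] → [0.5654, -0.0197, -0.0695, 0.0349, 0.9994, 0.0000]
q̇ = J⁺·V = [-0.2510, 0.7840, 0.8550]

-0.2510 0.7840 0.8550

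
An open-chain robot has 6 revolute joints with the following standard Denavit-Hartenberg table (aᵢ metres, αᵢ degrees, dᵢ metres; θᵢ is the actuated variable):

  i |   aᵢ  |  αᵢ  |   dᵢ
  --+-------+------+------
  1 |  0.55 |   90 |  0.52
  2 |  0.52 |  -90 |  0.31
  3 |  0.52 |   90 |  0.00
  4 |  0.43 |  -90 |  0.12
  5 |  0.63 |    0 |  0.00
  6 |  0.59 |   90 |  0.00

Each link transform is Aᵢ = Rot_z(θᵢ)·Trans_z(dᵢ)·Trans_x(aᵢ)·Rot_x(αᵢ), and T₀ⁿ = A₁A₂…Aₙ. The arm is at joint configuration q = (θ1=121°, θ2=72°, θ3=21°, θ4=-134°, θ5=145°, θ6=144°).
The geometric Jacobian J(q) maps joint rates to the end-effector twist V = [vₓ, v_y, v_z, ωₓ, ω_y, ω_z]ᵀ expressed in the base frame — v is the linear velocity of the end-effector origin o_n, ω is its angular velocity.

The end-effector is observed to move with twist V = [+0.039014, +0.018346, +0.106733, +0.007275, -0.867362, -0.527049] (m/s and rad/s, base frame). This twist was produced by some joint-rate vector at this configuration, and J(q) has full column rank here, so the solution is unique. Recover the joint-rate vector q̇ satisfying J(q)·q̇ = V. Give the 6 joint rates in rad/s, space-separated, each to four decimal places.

-0.2340 -0.2430 0.2290 -0.3670 -0.2300 -0.3330

o_n = [-0.1059, 1.0412, 1.4952]
J₁: ẑ×o_n = [-1.0412, -0.1059, 0.0000], ω = ẑ
J2: z=[0.8572, 0.5150, 0.0000] o=[-0.2833, 0.4714, 0.5200] → [0.5022, -0.8359, 0.3970, 0.8572, 0.5150, 0.0000]
J3: z=[0.4898, -0.8152, 0.3090] o=[-0.1003, 0.7688, 1.0145] → [-0.4760, -0.2371, 0.1289, 0.4898, -0.8152, 0.3090]
J4: z=[0.7432, 0.5758, 0.3408] o=[-0.3373, 0.8015, 1.4763] → [-0.0708, 0.0648, 0.0450, 0.7432, 0.5758, 0.3408]
J5: z=[-0.6681, 0.6114, 0.4240] o=[-0.2635, 1.1040, 1.1564] → [0.2338, 0.2932, -0.0545, -0.6681, 0.6114, 0.4240]
J6: z=[-0.6681, 0.6114, 0.4240] o=[-0.5136, 0.6158, 1.4662] → [-0.1627, 0.1922, -0.5335, -0.6681, 0.6114, 0.4240]
q̇ = J⁺·V = [-0.2340, -0.2430, 0.2290, -0.3670, -0.2300, -0.3330]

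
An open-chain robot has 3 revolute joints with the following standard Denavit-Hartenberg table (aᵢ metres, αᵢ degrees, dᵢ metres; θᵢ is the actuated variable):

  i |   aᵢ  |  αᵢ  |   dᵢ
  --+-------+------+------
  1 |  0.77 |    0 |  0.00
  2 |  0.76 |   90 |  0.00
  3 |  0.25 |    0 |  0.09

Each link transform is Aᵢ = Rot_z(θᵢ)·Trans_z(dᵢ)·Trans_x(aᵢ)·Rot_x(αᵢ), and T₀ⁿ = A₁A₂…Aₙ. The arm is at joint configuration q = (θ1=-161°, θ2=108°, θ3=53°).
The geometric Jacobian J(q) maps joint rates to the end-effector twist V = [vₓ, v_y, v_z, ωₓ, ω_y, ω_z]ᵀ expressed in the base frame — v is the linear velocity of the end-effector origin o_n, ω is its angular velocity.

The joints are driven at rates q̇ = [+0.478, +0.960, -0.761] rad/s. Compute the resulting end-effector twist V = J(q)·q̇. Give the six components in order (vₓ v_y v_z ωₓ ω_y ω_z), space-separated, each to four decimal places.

o_n = [-0.2520, -1.0320, 0.1997]
J₁: ẑ×o_n = [1.0320, -0.2520, 0.0000], ω = ẑ
J2: z=[0.0000, 0.0000, 1.0000] o=[-0.7280, -0.2507, 0.0000] → [0.7813, 0.4760, -0.0000, 0.0000, 0.0000, 1.0000]
J3: z=[-0.7986, -0.6018, 0.0000] o=[-0.2707, -0.8577, 0.0000] → [-0.1202, 0.1595, 0.1505, -0.7986, -0.6018, 0.0000]
V = J·q̇ = [1.3348, 0.2152, -0.1145, 0.6078, 0.4580, 1.4380]

1.3348 0.2152 -0.1145 0.6078 0.4580 1.4380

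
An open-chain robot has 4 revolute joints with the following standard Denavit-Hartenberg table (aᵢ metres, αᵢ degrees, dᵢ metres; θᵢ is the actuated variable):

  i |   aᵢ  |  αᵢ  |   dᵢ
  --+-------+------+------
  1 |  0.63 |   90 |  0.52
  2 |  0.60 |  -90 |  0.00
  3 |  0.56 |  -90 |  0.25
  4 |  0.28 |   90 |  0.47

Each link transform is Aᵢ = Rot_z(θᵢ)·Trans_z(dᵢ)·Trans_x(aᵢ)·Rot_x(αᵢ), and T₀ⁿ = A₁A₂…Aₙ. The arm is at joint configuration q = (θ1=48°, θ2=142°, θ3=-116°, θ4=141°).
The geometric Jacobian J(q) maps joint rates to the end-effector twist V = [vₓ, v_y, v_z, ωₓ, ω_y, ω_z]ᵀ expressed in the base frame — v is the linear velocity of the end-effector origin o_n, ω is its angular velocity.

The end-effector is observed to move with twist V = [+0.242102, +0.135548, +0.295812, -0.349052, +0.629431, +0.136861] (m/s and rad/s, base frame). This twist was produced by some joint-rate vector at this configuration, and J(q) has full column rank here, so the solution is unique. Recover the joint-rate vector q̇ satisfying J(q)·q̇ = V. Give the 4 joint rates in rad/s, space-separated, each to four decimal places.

-0.8870 -0.8980 -0.9510 0.4960

o_n = [0.3130, -0.4202, 0.9989]
J₁: ẑ×o_n = [0.4202, 0.3130, -0.0000], ω = ẑ
J2: z=[0.7431, -0.6691, 0.0000] o=[0.4216, 0.4682, 0.5200] → [-0.3205, -0.3559, -0.7328, 0.7431, -0.6691, 0.0000]
J3: z=[-0.4120, -0.4575, -0.7880] o=[0.1052, 0.1168, 0.8894] → [-0.4733, -0.1186, 0.3163, -0.4120, -0.4575, -0.7880]
J4: z=[-0.1481, -0.8197, 0.5534] o=[0.5057, -0.1906, 0.5413] → [-0.2481, -0.0388, -0.1239, -0.1481, -0.8197, 0.5534]
q̇ = J⁺·V = [-0.8870, -0.8980, -0.9510, 0.4960]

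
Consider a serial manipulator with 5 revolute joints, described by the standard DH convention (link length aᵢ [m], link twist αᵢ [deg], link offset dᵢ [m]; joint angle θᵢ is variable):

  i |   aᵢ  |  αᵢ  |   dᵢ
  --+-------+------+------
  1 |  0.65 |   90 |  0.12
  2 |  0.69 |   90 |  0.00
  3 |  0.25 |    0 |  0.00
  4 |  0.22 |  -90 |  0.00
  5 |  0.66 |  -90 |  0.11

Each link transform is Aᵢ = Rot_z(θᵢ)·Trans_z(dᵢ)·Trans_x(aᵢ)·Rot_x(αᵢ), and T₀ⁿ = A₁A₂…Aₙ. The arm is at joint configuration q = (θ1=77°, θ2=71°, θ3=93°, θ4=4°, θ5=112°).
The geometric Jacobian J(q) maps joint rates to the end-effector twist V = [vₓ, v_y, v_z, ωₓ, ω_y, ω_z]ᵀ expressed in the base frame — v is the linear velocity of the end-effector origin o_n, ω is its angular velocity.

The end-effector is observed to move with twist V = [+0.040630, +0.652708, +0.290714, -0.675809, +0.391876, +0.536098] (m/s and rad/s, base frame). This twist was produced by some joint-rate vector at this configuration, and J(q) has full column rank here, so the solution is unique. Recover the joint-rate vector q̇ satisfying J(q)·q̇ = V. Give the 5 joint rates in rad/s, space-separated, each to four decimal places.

o_n = [0.2617, 0.2037, 0.8592]
J₁: ẑ×o_n = [-0.2037, 0.2617, 0.0000], ω = ẑ
J2: z=[0.9744, -0.2250, 0.0000] o=[0.1462, 0.6333, 0.1200] → [-0.1663, -0.7202, -0.3927, 0.9744, -0.2250, 0.0000]
J3: z=[0.2127, 0.9213, -0.3256] o=[0.1968, 0.8522, 0.7724] → [-0.1312, -0.0396, -0.1978, 0.2127, 0.9213, -0.3256]
J4: z=[0.2127, 0.9213, -0.3256] o=[0.4391, 0.7919, 0.7600] → [-0.1002, 0.0366, 0.0382, 0.2127, 0.9213, -0.3256]
J5: z=[-0.1914, -0.2874, -0.9385] o=[0.6499, 0.7343, 0.7347] → [-0.5338, 0.3881, -0.0100, -0.1914, -0.2874, -0.9385]
q̇ = J⁺·V = [0.5260, -0.7570, 0.0660, 0.1480, -0.0850]

0.5260 -0.7570 0.0660 0.1480 -0.0850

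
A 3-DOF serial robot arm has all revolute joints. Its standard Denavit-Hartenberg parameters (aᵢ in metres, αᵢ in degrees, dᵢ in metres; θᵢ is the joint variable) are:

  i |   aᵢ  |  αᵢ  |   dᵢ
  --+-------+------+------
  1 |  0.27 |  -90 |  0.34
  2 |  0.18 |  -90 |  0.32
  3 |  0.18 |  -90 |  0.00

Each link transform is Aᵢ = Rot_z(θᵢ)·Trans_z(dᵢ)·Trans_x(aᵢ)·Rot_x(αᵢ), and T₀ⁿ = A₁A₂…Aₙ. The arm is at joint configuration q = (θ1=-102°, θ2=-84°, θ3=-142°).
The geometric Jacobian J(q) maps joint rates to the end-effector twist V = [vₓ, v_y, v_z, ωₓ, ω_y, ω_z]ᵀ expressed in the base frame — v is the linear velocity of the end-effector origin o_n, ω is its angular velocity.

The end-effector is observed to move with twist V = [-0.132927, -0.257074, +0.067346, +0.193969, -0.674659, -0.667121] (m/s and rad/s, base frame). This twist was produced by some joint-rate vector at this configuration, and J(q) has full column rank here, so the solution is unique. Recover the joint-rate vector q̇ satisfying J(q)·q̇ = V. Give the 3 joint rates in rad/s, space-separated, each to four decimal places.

o_n = [0.3644, -0.3576, 0.3779]
J₁: ẑ×o_n = [0.3576, 0.3644, -0.0000], ω = ẑ
J2: z=[0.9781, -0.2079, 0.0000] o=[-0.0561, -0.2641, 0.3400] → [-0.0079, -0.0371, -0.0040, 0.9781, -0.2079, 0.0000]
J3: z=[-0.2068, -0.9728, -0.1045] o=[0.2530, -0.3490, 0.5190] → [0.1363, -0.0408, 0.1102, -0.2068, -0.9728, -0.1045]
q̇ = J⁺·V = [-0.6020, 0.3300, 0.6230]

-0.6020 0.3300 0.6230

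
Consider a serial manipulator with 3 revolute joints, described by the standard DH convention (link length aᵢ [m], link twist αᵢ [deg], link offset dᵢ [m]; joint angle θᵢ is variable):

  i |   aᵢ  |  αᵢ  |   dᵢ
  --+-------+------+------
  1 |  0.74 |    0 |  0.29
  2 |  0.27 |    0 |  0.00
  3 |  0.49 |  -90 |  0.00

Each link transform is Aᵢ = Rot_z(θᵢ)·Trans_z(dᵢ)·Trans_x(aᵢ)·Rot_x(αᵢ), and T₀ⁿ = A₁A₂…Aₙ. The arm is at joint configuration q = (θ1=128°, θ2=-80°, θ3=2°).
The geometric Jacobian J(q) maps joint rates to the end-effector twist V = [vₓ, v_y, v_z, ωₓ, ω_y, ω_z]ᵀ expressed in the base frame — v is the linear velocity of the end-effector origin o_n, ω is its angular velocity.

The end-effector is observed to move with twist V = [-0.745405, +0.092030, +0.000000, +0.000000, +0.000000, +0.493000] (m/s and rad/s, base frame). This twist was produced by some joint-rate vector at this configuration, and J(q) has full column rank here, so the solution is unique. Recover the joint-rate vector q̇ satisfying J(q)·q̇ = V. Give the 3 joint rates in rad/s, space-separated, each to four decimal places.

o_n = [0.0400, 1.1591, 0.2900]
J₁: ẑ×o_n = [-1.1591, 0.0400, 0.0000], ω = ẑ
J2: z=[0.0000, 0.0000, 1.0000] o=[-0.4556, 0.5831, 0.2900] → [-0.5760, 0.4956, 0.0000, 0.0000, 0.0000, 1.0000]
J3: z=[0.0000, 0.0000, 1.0000] o=[-0.2749, 0.7838, 0.2900] → [-0.3754, 0.3150, 0.0000, 0.0000, 0.0000, 1.0000]
q̇ = J⁺·V = [0.5790, 0.5310, -0.6170]

0.5790 0.5310 -0.6170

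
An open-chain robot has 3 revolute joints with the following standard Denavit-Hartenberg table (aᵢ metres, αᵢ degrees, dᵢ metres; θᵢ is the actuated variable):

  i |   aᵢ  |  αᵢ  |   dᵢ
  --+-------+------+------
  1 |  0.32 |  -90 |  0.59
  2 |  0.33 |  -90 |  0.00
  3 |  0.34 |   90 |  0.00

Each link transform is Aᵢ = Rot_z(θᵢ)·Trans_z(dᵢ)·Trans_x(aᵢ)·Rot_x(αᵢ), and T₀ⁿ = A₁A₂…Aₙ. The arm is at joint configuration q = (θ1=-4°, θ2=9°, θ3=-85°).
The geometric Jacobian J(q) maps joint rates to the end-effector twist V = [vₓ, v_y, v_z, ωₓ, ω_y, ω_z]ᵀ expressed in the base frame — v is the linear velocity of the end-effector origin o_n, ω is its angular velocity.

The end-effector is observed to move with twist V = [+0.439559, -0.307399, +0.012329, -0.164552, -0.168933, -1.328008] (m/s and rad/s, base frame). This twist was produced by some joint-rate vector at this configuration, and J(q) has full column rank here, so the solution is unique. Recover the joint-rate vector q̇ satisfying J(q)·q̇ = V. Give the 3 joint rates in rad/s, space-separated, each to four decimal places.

-0.3660 -0.1800 0.9740

o_n = [0.6972, 0.2908, 0.5337]
J₁: ẑ×o_n = [-0.2908, 0.6972, 0.0000], ω = ẑ
J2: z=[0.0698, 0.9976, 0.0000] o=[0.3192, -0.0223, 0.5900] → [-0.0561, 0.0039, -0.3552, 0.0698, 0.9976, 0.0000]
J3: z=[-0.1561, 0.0109, -0.9877] o=[0.6444, -0.0451, 0.5384] → [0.3317, -0.0529, -0.0530, -0.1561, 0.0109, -0.9877]
q̇ = J⁺·V = [-0.3660, -0.1800, 0.9740]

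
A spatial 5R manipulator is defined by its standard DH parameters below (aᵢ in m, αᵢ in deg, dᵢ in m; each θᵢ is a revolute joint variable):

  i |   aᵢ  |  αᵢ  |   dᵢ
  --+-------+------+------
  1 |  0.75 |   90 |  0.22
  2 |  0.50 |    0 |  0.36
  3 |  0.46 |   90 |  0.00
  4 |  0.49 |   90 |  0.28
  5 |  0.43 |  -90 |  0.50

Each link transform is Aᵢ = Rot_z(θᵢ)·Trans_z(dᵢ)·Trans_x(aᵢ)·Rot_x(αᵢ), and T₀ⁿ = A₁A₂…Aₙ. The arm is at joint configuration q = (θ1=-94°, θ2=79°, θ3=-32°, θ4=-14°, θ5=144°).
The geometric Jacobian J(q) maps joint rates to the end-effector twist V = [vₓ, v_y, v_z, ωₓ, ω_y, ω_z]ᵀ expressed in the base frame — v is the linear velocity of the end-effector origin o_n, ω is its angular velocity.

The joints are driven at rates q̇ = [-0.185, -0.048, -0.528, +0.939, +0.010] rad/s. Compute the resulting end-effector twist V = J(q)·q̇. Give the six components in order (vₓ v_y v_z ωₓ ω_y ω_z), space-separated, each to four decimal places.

o_n = [0.0503, -1.5676, 0.6963]
J₁: ẑ×o_n = [1.5676, 0.0503, -0.0000], ω = ẑ
J2: z=[-0.9976, 0.0698, 0.0000] o=[-0.0523, -0.7482, 0.2200] → [0.0332, 0.4751, 0.8103, -0.9976, 0.0698, 0.0000]
J3: z=[-0.9976, 0.0698, 0.0000] o=[-0.4181, -0.8182, 0.7108] → [-0.0010, -0.0145, 0.7149, -0.9976, 0.0698, 0.0000]
J4: z=[-0.0510, -0.7296, -0.6820] o=[-0.4400, -1.1312, 1.0472] → [-0.0416, -0.3523, 0.3800, -0.0510, -0.7296, -0.6820]
J5: z=[0.9794, 0.0969, -0.1769] o=[-0.3586, -1.6672, 1.2040] → [-0.0316, 0.4249, 0.0579, 0.9794, 0.0969, -0.1769]
V = J·q̇ = [-0.3305, -0.3510, -0.0590, 0.5365, -0.7243, -0.8272]

-0.3305 -0.3510 -0.0590 0.5365 -0.7243 -0.8272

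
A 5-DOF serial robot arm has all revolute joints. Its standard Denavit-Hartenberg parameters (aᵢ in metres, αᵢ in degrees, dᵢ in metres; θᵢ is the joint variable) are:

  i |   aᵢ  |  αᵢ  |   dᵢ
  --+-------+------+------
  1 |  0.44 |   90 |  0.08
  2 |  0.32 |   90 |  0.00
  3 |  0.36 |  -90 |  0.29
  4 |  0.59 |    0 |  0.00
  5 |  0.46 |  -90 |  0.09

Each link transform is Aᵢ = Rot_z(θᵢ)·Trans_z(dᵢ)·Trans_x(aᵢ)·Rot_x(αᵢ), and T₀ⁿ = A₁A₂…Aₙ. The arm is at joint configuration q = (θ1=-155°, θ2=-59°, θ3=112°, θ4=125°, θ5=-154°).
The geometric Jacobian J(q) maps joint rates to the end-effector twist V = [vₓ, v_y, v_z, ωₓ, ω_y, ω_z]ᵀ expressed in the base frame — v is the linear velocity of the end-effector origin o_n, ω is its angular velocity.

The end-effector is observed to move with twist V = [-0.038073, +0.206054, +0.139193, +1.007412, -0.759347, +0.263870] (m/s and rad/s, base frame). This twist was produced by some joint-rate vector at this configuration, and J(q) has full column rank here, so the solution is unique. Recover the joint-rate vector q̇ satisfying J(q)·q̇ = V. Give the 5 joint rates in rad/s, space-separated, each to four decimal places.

o_n = [-0.5638, 0.1336, -0.0019]
J₁: ẑ×o_n = [-0.1336, -0.5638, 0.0000], ω = ẑ
J2: z=[-0.4226, 0.9063, 0.0000] o=[-0.3988, -0.1860, 0.0800] → [-0.0743, -0.0346, 0.0146, -0.4226, 0.9063, 0.0000]
J3: z=[0.7769, 0.3623, -0.5150] o=[-0.5481, -0.2556, -0.1943] → [0.2701, -0.1413, 0.3080, 0.7769, 0.3623, -0.5150]
J4: z=[0.5911, -0.1377, 0.7948] o=[-0.4010, 0.1813, -0.2281] → [0.0068, -0.2631, -0.0507, 0.5911, -0.1377, 0.7948]
J5: z=[0.5911, -0.1377, 0.7948] o=[-0.7030, -0.3057, -0.0878] → [-0.3609, 0.0598, 0.2788, 0.5911, -0.1377, 0.7948]
q̇ = J⁺·V = [-0.5410, -0.7120, 0.0930, 0.5410, 0.5320]

-0.5410 -0.7120 0.0930 0.5410 0.5320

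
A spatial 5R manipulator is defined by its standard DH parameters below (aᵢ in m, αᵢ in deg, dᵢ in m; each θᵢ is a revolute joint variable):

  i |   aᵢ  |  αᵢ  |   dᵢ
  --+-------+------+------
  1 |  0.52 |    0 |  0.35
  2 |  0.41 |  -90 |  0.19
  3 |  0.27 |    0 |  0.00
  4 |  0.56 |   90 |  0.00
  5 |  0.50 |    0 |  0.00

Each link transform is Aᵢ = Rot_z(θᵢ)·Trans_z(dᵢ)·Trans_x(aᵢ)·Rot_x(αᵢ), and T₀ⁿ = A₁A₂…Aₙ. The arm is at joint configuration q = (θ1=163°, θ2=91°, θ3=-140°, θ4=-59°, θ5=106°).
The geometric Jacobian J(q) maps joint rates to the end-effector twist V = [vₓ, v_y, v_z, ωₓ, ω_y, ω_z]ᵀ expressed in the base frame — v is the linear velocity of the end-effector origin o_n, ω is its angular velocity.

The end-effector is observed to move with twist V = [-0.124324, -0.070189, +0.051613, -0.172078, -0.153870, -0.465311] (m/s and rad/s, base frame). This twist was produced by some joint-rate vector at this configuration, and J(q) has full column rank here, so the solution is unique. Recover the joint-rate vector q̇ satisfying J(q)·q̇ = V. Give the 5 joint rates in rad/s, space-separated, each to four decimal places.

-0.2780 0.3800 0.0330 -0.1560 0.6000

o_n = [0.0188, 0.2080, 0.5761]
J₁: ẑ×o_n = [-0.2080, 0.0188, 0.0000], ω = ẑ
J2: z=[0.0000, 0.0000, 1.0000] o=[-0.4973, 0.1520, 0.3500] → [-0.0559, 0.5160, 0.0000, 0.0000, 0.0000, 1.0000]
J3: z=[0.9613, -0.2756, 0.0000] o=[-0.6103, -0.2421, 0.5400] → [-0.0100, -0.0347, 0.6060, 0.9613, -0.2756, 0.0000]
J4: z=[0.9613, -0.2756, 0.0000] o=[-0.5533, -0.0433, 0.7136] → [0.0379, 0.1321, 0.3992, 0.9613, -0.2756, 0.0000]
J5: z=[-0.0897, -0.3130, -0.9455] o=[-0.4073, 0.4657, 0.5312] → [-0.2577, -0.3989, 0.1565, -0.0897, -0.3130, -0.9455]
q̇ = J⁺·V = [-0.2780, 0.3800, 0.0330, -0.1560, 0.6000]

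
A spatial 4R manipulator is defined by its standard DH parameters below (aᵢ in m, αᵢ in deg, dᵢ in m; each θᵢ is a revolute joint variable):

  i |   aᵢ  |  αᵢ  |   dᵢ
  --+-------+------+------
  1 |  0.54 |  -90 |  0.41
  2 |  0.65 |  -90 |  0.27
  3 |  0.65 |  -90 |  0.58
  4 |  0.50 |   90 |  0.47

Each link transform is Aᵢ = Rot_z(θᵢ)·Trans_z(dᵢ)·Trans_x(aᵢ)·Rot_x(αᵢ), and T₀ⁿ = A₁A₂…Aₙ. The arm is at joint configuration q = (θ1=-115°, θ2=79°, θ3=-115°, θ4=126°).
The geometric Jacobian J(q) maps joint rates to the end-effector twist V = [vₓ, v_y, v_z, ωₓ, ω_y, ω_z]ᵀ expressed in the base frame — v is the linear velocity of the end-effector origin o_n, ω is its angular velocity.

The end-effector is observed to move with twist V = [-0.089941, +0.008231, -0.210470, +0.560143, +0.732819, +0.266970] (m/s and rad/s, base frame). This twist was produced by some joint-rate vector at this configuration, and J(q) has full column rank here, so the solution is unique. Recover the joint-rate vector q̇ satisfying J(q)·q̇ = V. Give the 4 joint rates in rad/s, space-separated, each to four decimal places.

-0.3270 0.5500 0.7710 -0.8330

o_n = [0.4872, -0.8278, -0.5319]
J₁: ẑ×o_n = [0.8278, 0.4872, -0.0000], ω = ẑ
J2: z=[0.9063, -0.4226, 0.0000] o=[-0.2282, -0.4894, 0.4100] → [0.3981, 0.8537, -0.0043, 0.9063, -0.4226, 0.0000]
J3: z=[0.4149, 0.8897, -0.1908] o=[-0.0359, -0.7159, -0.2281] → [-0.2917, 0.0263, -0.5118, 0.4149, 0.8897, -0.1908]
J4: z=[0.3099, -0.3353, -0.8897] o=[0.7607, -0.4014, -0.0691] → [-0.2241, 0.3868, -0.2239, 0.3099, -0.3353, -0.8897]
q̇ = J⁺·V = [-0.3270, 0.5500, 0.7710, -0.8330]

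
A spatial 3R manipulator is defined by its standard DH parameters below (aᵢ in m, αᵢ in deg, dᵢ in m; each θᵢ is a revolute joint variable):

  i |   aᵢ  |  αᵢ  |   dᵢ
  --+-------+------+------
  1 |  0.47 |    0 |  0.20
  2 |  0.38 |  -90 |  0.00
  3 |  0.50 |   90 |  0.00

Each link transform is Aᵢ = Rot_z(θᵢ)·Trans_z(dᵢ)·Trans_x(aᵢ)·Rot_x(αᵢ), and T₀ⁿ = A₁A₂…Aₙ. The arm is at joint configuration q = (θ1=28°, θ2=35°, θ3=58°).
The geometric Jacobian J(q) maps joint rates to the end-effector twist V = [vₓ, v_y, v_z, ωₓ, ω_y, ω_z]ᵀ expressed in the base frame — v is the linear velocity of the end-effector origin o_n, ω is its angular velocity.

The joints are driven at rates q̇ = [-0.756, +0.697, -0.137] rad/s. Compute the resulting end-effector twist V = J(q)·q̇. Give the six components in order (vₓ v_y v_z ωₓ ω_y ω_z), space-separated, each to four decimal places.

o_n = [0.7078, 0.7953, -0.2240]
J₁: ẑ×o_n = [-0.7953, 0.7078, 0.0000], ω = ẑ
J2: z=[0.0000, 0.0000, 1.0000] o=[0.4150, 0.2207, 0.2000] → [-0.5747, 0.2928, 0.0000, 0.0000, 0.0000, 1.0000]
J3: z=[-0.8910, 0.4540, 0.0000] o=[0.5875, 0.5592, 0.2000] → [-0.1925, -0.3778, -0.2650, -0.8910, 0.4540, 0.0000]
V = J·q̇ = [0.2271, -0.2792, 0.0363, 0.1221, -0.0622, -0.0590]

0.2271 -0.2792 0.0363 0.1221 -0.0622 -0.0590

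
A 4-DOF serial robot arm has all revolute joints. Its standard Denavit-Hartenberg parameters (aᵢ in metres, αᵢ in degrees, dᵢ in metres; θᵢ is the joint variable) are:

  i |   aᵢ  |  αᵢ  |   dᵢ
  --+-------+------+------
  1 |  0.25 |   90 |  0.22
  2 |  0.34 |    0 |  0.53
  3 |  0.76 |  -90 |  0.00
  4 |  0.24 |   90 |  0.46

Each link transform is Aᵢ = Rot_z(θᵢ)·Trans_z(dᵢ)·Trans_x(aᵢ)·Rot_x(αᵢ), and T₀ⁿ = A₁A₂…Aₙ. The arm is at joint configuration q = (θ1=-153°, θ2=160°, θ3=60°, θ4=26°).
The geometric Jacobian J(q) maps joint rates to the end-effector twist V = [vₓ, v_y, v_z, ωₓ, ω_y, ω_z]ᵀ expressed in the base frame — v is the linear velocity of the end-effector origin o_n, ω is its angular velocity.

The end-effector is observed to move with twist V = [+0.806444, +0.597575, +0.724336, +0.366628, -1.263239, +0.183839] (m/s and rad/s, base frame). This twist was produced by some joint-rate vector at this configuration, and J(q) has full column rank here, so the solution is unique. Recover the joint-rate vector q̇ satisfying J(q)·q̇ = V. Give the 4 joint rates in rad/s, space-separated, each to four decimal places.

0.4780 -0.3590 -0.9330 0.3840

o_n = [0.2716, 0.6151, -0.6433]
J₁: ẑ×o_n = [-0.6151, 0.2716, 0.0000], ω = ẑ
J2: z=[-0.4540, 0.8910, 0.0000] o=[-0.2228, -0.1135, 0.2200] → [-0.7692, -0.3919, -0.7713, -0.4540, 0.8910, 0.0000]
J3: z=[-0.4540, 0.8910, 0.0000] o=[-0.1787, 0.5038, 0.3363] → [-0.8728, -0.4447, -0.4518, -0.4540, 0.8910, 0.0000]
J4: z=[-0.5727, -0.2918, -0.7660] o=[0.3400, 0.7681, -0.1522] → [0.0261, -0.2288, 0.0676, -0.5727, -0.2918, -0.7660]
q̇ = J⁺·V = [0.4780, -0.3590, -0.9330, 0.3840]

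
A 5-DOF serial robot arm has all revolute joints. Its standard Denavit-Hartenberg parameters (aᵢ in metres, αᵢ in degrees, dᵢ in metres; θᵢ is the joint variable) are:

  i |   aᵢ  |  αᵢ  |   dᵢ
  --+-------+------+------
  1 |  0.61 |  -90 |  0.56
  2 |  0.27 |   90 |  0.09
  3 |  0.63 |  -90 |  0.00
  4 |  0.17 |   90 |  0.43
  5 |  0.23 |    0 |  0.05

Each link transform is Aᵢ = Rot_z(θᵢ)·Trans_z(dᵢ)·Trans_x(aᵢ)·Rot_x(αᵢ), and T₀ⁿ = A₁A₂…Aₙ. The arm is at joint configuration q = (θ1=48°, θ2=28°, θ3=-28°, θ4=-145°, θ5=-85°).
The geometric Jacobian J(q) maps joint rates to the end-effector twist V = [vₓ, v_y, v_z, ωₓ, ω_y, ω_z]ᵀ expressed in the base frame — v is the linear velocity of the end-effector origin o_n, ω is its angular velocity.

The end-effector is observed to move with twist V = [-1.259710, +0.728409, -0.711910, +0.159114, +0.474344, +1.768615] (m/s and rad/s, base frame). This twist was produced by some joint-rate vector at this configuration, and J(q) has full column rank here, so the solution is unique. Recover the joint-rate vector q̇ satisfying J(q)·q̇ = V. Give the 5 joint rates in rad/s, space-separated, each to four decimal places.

o_n = [0.8340, 1.0132, 0.2643]
J₁: ẑ×o_n = [-1.0132, 0.8340, 0.0000], ω = ẑ
J2: z=[-0.7431, 0.6691, 0.0000] o=[0.4082, 0.4533, 0.5600] → [-0.1978, -0.2197, -0.7010, -0.7431, 0.6691, 0.0000]
J3: z=[0.3141, 0.3489, 0.8829] o=[0.5008, 0.6907, 0.4332] → [-0.3437, 0.3473, -0.0150, 0.3141, 0.3489, 0.8829]
J4: z=[-0.3788, 0.8989, -0.2204] o=[1.0492, 0.8578, 0.1721] → [0.1172, 0.0824, 0.1346, -0.3788, 0.8989, -0.2204]
J5: z=[-0.7566, -0.4379, -0.4855] o=[0.7958, 1.2414, 0.2211] → [-0.1297, 0.0141, 0.1894, -0.7566, -0.4379, -0.4855]
q̇ = J⁺·V = [0.8730, 0.7800, 0.6360, -0.5200, -0.4520]

0.8730 0.7800 0.6360 -0.5200 -0.4520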